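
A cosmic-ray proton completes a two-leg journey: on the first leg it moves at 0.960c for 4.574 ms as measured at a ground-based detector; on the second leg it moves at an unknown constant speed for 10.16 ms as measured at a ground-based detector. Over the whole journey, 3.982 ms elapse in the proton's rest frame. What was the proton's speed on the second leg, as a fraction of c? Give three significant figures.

β = 0.964

Leg 1: γ = 1/√(1 − 0.960²) = 25/7 ≈ 3.571; τ_1 = 4.574/3.571 = 1.281 ms.
Leg 2: speed unknown; τ_2 = 10.16/γ_2.
Total proper time: 1.281 + τ_2 = 3.982, so τ_2 = 3.982 − 1.281 = 2.701 ms.
γ_2 = 10.16/2.701 = 3.761; β = √(1 − 1/γ²) = √0.9293.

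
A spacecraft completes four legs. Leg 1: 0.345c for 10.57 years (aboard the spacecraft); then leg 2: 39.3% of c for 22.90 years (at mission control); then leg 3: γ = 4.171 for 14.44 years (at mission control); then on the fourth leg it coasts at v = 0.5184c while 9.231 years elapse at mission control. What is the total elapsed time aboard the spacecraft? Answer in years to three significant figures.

Leg 1: 10.57 years is already measured aboard the spacecraft.
Leg 2: β = 0.393; γ = 1/√(1 − 0.393²) = 1/√0.8456 = 1.088; τ_2 = 22.90/1.088 = 21.06 years.
Leg 3: γ = 4.171; τ_3 = 14.44/4.171 = 3.462 years.
Leg 4: γ = 1/√(1 − 0.5184²) = 1/√0.7313 = 1.169; τ_4 = 9.231/1.169 = 7.894 years.
Total: 10.57 + 21.06 + 3.462 + 7.894 years.

τ = 43.0 years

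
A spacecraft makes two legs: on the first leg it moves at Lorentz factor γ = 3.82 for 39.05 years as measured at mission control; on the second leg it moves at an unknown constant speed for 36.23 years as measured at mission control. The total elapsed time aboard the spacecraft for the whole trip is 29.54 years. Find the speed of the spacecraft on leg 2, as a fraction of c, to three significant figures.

β = 0.846

Leg 1: γ = 3.82; τ_1 = 39.05/3.820 = 10.22 years.
Leg 2: speed unknown; τ_2 = 36.23/γ_2.
Total proper time: 10.22 + τ_2 = 29.54, so τ_2 = 29.54 − 10.22 = 19.32 years.
γ_2 = 36.23/19.32 = 1.876; β = √(1 − 1/γ²) = √0.7157.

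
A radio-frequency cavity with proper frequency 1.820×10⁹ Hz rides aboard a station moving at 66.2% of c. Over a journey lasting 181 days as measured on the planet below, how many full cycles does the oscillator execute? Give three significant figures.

N = 2.13×10¹⁶

β = 0.662; γ = 1/√(1 − 0.662²) = 1/√0.5618 = 1.334
The oscillator's own cycle count is N = f × τ where τ is the proper time aboard the station. τ = Δt/γ = 181/1.334 = 135.7 days = 1.172×10⁷ s.
N = 1.820×10⁹ × 1.172×10⁷ = 2.133×10¹⁶.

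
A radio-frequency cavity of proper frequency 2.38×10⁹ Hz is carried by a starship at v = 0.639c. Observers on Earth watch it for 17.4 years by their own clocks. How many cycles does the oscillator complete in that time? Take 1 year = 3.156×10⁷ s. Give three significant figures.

N = 1.01×10¹⁸

γ = 1/√(1 − 0.639²) = 1/√0.5917 = 1.300
During 17.4 years of lab time, the oscillator's proper time advances by τ = Δt/γ = 17.4/1.300 = 13.38 years = 4.224×10⁸ s.
N = f × τ = 2.38×10⁹ × 4.224×10⁸ = 1.005×10¹⁸.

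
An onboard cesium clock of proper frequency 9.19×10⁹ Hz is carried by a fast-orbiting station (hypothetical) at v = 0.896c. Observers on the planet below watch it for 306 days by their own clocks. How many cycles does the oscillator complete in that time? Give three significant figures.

N = 1.08×10¹⁷

γ = 1/√(1 − 0.896²) = 1/√0.1972 = 2.252
During 306 days of lab time, the oscillator's proper time advances by τ = Δt/γ = 306/2.252 = 135.9 days = 1.174×10⁷ s.
N = f × τ = 9.19×10⁹ × 1.174×10⁷ = 1.079×10¹⁷.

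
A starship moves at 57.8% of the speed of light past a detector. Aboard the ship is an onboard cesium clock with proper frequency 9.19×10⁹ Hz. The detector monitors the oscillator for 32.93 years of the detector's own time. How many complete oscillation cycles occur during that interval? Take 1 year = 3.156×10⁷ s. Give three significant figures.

β = 0.578; γ = 1/√(1 − 0.578²) = 1/√0.6659 = 1.225
During 32.93 years of lab time, the oscillator's proper time advances by τ = Δt/γ = 32.93/1.225 = 26.87 years = 8.481×10⁸ s.
N = f × τ = 9.19×10⁹ × 8.481×10⁸ = 7.794×10¹⁸.

N = 7.79×10¹⁸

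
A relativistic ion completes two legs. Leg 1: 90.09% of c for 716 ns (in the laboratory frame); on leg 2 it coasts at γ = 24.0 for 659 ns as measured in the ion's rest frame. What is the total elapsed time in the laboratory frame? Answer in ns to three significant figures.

Leg 1: 716 ns is already measured in the laboratory frame.
Leg 2: γ = 24.0; Δt_2 = 24.00 × 659 = 1.582×10⁴ ns.
Total: 716.0 + 1.582×10⁴ ns.

Δt = 1.65×10⁴ ns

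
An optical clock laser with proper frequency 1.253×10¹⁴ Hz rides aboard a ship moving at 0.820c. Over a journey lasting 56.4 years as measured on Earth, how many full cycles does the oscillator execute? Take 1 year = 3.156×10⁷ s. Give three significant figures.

γ = 1/√(1 − 0.820²) = 1/√0.3276 = 1.747
The oscillator's own cycle count is N = f × τ where τ is the proper time on the ship. τ = Δt/γ = 56.4/1.747 = 32.28 years = 1.019×10⁹ s.
N = 1.253×10¹⁴ × 1.019×10⁹ = 1.277×10²³.

N = 1.28×10²³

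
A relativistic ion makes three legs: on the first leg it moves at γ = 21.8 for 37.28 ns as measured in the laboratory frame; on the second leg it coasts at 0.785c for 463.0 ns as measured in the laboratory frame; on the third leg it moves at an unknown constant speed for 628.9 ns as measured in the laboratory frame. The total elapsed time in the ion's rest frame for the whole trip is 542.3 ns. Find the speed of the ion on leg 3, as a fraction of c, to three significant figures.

Leg 1: γ = 21.8; τ_1 = 37.28/21.80 = 1.710 ns.
Leg 2: γ = 1/√(1 − 0.785²) = 1/√0.3838 = 1.614; τ_2 = 463.0/1.614 = 286.8 ns.
Leg 3: speed unknown; τ_3 = 628.9/γ_3.
Total proper time: 1.710 + 286.8 + τ_3 = 542.3, so τ_3 = 542.3 − 288.5 = 253.8 ns.
γ_3 = 628.9/253.8 = 2.478; β = √(1 − 1/γ²) = √0.8372.

β = 0.915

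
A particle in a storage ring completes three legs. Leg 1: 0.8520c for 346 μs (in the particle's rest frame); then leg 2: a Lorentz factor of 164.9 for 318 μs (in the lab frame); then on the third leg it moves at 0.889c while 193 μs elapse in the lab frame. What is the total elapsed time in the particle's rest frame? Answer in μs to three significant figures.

Leg 1: 346 μs is already measured in the particle's rest frame.
Leg 2: γ = 164.9; τ_2 = 318/164.9 = 1.928 μs.
Leg 3: γ = 1/√(1 − 0.889²) = 1/√0.2097 = 2.184; τ_3 = 193/2.184 = 88.38 μs.
Total: 346.0 + 1.928 + 88.38 μs.

τ = 436 μs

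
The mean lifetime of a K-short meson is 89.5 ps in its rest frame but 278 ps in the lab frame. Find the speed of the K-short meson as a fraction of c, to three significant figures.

γ = Δt/τ₀ = 278/89.5 = 3.106
β = √(1 − 1/γ²) = √(1 − 0.1036) = √0.8964

v = 0.947c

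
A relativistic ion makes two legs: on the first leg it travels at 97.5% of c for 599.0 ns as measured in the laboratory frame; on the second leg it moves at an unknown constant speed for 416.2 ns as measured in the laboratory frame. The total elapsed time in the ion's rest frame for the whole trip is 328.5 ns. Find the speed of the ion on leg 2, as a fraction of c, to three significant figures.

β = 0.883

Leg 1: β = 0.975; γ = 1/√(1 − 0.975²) = 1/√0.04938 = 4.500; τ_1 = 599.0/4.500 = 133.1 ns.
Leg 2: speed unknown; τ_2 = 416.2/γ_2.
Total proper time: 133.1 + τ_2 = 328.5, so τ_2 = 328.5 − 133.1 = 195.4 ns.
γ_2 = 416.2/195.4 = 2.130; β = √(1 − 1/γ²) = √0.7796.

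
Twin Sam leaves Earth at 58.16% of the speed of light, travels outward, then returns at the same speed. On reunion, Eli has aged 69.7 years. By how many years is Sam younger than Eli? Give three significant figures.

β = 0.5816; γ = 1/√(1 − 0.5816²) = 1/√0.6617 = 1.229
Sam's elapsed proper time: τ = 69.7/1.229 = 56.70 years.
Age gap = Δt − τ = 69.7 − 56.70 years.

Δt − τ = 13.0 years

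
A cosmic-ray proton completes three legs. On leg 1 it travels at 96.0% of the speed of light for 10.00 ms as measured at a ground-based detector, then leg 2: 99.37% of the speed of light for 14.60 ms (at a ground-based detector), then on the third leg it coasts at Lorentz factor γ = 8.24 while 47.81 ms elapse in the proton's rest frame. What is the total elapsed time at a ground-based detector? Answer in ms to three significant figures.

Leg 1: 10.00 ms is already measured at a ground-based detector.
Leg 2: 14.60 ms is already measured at a ground-based detector.
Leg 3: γ = 8.24; Δt_3 = 8.240 × 47.81 = 394.0 ms.
Total: 10.00 + 14.60 + 394.0 ms.

Δt = 419 ms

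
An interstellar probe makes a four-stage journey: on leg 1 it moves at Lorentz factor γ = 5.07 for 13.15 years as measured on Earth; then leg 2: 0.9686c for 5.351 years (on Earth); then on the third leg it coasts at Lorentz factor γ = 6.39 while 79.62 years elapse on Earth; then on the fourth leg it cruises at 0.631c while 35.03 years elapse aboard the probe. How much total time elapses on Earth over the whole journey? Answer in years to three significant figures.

Δt = 143 years

Leg 1: 13.15 years is already measured on Earth.
Leg 2: 5.351 years is already measured on Earth.
Leg 3: 79.62 years is already measured on Earth.
Leg 4: γ = 1/√(1 − 0.631²) = 1/√0.6018 = 1.289; Δt_4 = 1.289 × 35.03 = 45.15 years.
Total: 13.15 + 5.351 + 79.62 + 45.15 years.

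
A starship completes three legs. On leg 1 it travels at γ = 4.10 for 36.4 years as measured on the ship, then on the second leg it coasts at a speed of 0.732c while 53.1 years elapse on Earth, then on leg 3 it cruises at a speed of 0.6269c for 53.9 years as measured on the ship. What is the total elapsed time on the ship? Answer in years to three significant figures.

τ = 126 years

Leg 1: 36.4 years is already measured on the ship.
Leg 2: γ = 1/√(1 − 0.732²) = 1/√0.4642 = 1.468; τ_2 = 53.1/1.468 = 36.18 years.
Leg 3: 53.9 years is already measured on the ship.
Total: 36.40 + 36.18 + 53.90 years.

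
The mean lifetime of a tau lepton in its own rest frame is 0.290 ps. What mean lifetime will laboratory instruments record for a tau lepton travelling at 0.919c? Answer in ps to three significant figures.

Δt = 0.736 ps

γ = 1/√(1 − 0.919²) = 1/√0.1554 = 2.536
The rest-frame lifetime is the proper time; the lab measures the dilated interval Δt = γτ₀ = 2.536 × 0.290 ps.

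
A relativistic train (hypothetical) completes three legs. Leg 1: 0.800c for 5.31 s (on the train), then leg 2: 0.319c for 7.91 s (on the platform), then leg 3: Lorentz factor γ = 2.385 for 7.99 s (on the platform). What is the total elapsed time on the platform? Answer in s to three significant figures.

Leg 1: γ = 1/√(1 − 0.800²) = 5/3 ≈ 1.667; Δt_1 = 1.667 × 5.31 = 8.850 s.
Leg 2: 7.91 s is already measured on the platform.
Leg 3: 7.99 s is already measured on the platform.
Total: 8.850 + 7.910 + 7.990 s.

Δt = 24.8 s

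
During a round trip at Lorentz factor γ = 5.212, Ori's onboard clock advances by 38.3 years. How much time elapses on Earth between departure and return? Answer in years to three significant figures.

Δt = 200 years

γ = 5.212
Earth-frame duration is the dilated interval: Δt = γτ = 5.212 × 38.3 years.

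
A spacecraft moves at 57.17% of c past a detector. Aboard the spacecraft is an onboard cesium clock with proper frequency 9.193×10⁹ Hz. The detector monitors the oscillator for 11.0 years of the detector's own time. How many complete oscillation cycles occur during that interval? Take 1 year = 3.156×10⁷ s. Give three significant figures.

β = 0.5717; γ = 1/√(1 − 0.5717²) = 1/√0.6732 = 1.219
During 11.0 years of lab time, the oscillator's proper time advances by τ = Δt/γ = 11.0/1.219 = 9.025 years = 2.848×10⁸ s.
N = f × τ = 9.193×10⁹ × 2.848×10⁸ = 2.618×10¹⁸.

N = 2.62×10¹⁸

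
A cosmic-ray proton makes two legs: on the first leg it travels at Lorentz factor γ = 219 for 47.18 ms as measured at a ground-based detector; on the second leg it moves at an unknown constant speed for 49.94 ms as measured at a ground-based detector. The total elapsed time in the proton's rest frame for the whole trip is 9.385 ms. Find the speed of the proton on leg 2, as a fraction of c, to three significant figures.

Leg 1: γ = 219; τ_1 = 47.18/219.0 = 0.2154 ms.
Leg 2: speed unknown; τ_2 = 49.94/γ_2.
Total proper time: 0.2154 + τ_2 = 9.385, so τ_2 = 9.385 − 0.2154 = 9.170 ms.
γ_2 = 49.94/9.170 = 5.446; β = √(1 − 1/γ²) = √0.9663.

β = 0.983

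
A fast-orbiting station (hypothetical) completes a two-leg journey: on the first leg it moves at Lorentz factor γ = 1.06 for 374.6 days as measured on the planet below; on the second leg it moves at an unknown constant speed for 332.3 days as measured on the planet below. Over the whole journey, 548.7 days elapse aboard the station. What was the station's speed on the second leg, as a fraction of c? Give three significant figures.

β = 0.809

Leg 1: γ = 1.06; τ_1 = 374.6/1.060 = 353.4 days.
Leg 2: speed unknown; τ_2 = 332.3/γ_2.
Total proper time: 353.4 + τ_2 = 548.7, so τ_2 = 548.7 − 353.4 = 195.3 days.
γ_2 = 332.3/195.3 = 1.701; β = √(1 − 1/γ²) = √0.6546.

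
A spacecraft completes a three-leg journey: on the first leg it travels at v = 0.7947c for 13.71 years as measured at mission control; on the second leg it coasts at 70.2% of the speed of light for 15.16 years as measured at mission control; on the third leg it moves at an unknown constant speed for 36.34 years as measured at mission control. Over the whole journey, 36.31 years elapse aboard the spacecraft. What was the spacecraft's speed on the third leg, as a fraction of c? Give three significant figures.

β = 0.881

Leg 1: γ = 1/√(1 − 0.7947²) = 1/√0.3685 = 1.647; τ_1 = 13.71/1.647 = 8.322 years.
Leg 2: β = 0.702; γ = 1/√(1 − 0.702²) = 1/√0.5072 = 1.404; τ_2 = 15.16/1.404 = 10.80 years.
Leg 3: speed unknown; τ_3 = 36.34/γ_3.
Total proper time: 8.322 + 10.80 + τ_3 = 36.31, so τ_3 = 36.31 − 19.12 = 17.19 years.
γ_3 = 36.34/17.19 = 2.114; β = √(1 − 1/γ²) = √0.7762.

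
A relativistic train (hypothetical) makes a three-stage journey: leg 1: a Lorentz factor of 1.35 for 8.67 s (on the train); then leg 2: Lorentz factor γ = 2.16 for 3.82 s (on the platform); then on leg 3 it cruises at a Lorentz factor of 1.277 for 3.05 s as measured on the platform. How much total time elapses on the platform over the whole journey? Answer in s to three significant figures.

Leg 1: γ = 1.35; Δt_1 = 1.350 × 8.67 = 11.70 s.
Leg 2: 3.82 s is already measured on the platform.
Leg 3: 3.05 s is already measured on the platform.
Total: 11.70 + 3.820 + 3.050 s.

Δt = 18.6 s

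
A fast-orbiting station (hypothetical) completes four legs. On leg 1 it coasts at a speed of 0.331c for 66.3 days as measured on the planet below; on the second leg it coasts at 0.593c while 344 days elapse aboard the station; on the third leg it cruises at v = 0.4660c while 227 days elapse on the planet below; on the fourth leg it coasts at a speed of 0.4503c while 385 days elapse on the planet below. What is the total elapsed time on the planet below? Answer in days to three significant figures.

Δt = 1110 days

Leg 1: 66.3 days is already measured on the planet below.
Leg 2: γ = 1/√(1 − 0.593²) = 1/√0.6484 = 1.242; Δt_2 = 1.242 × 344 = 427.2 days.
Leg 3: 227 days is already measured on the planet below.
Leg 4: 385 days is already measured on the planet below.
Total: 66.30 + 427.2 + 227.0 + 385.0 days.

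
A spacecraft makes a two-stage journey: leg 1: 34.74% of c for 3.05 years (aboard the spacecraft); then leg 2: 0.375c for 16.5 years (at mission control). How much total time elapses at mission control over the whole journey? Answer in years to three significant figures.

Leg 1: β = 0.3474; γ = 1/√(1 − 0.3474²) = 1/√0.8793 = 1.066; Δt_1 = 1.066 × 3.05 = 3.253 years.
Leg 2: 16.5 years is already measured at mission control.
Total: 3.253 + 16.50 years.

Δt = 19.8 years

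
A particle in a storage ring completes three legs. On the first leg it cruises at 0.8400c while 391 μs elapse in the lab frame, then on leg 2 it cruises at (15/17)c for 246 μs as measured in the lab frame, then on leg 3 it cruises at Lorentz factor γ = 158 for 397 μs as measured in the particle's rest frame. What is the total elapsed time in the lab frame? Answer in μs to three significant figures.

Leg 1: 391 μs is already measured in the lab frame.
Leg 2: 246 μs is already measured in the lab frame.
Leg 3: γ = 158; Δt_3 = 158.0 × 397 = 6.273×10⁴ μs.
Total: 391.0 + 246.0 + 6.273×10⁴ μs.

Δt = 6.34×10⁴ μs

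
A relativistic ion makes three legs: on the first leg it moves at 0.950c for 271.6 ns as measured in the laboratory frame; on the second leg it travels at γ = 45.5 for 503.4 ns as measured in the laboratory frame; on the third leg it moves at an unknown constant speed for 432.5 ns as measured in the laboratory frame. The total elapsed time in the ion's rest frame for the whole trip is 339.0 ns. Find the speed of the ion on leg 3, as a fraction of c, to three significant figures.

Leg 1: γ = 1/√(1 − 0.950²) = 1/√0.09750 = 3.203; τ_1 = 271.6/3.203 = 84.81 ns.
Leg 2: γ = 45.5; τ_2 = 503.4/45.50 = 11.06 ns.
Leg 3: speed unknown; τ_3 = 432.5/γ_3.
Total proper time: 84.81 + 11.06 + τ_3 = 339.0, so τ_3 = 339.0 − 95.87 = 243.1 ns.
γ_3 = 432.5/243.1 = 1.779; β = √(1 − 1/γ²) = √0.6840.

β = 0.827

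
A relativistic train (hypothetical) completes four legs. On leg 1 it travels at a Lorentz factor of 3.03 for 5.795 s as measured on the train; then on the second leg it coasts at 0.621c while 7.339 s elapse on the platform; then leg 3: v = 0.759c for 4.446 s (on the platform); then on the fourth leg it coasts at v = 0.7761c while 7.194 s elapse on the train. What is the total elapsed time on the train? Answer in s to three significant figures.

τ = 21.6 s

Leg 1: 5.795 s is already measured on the train.
Leg 2: γ = 1/√(1 − 0.621²) = 1/√0.6144 = 1.276; τ_2 = 7.339/1.276 = 5.752 s.
Leg 3: γ = 1/√(1 − 0.759²) = 1/√0.4239 = 1.536; τ_3 = 4.446/1.536 = 2.895 s.
Leg 4: 7.194 s is already measured on the train.
Total: 5.795 + 5.752 + 2.895 + 7.194 s.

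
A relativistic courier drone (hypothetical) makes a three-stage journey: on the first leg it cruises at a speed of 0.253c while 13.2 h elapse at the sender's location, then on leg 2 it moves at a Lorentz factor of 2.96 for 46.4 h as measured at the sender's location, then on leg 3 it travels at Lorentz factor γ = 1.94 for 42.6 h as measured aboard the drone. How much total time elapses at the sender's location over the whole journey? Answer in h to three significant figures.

Δt = 142 h

Leg 1: 13.2 h is already measured at the sender's location.
Leg 2: 46.4 h is already measured at the sender's location.
Leg 3: γ = 1.94; Δt_3 = 1.940 × 42.6 = 82.64 h.
Total: 13.20 + 46.40 + 82.64 h.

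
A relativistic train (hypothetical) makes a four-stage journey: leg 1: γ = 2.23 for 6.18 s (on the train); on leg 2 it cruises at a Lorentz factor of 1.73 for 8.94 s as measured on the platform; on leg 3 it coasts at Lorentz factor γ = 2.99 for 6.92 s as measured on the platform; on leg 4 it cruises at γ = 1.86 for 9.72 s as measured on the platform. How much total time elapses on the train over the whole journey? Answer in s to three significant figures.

Leg 1: 6.18 s is already measured on the train.
Leg 2: γ = 1.73; τ_2 = 8.94/1.730 = 5.168 s.
Leg 3: γ = 2.99; τ_3 = 6.92/2.990 = 2.314 s.
Leg 4: γ = 1.86; τ_4 = 9.72/1.860 = 5.226 s.
Total: 6.180 + 5.168 + 2.314 + 5.226 s.

τ = 18.9 s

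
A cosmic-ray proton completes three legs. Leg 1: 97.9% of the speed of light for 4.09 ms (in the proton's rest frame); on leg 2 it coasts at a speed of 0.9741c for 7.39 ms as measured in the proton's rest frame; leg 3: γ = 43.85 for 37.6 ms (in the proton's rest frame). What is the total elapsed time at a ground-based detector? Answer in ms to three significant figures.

Δt = 1700 ms

Leg 1: β = 0.979; γ = 1/√(1 − 0.979²) = 1/√0.04156 = 4.905; Δt_1 = 4.905 × 4.09 = 20.06 ms.
Leg 2: γ = 1/√(1 − 0.9741²) = 1/√0.05113 = 4.422; Δt_2 = 4.422 × 7.39 = 32.68 ms.
Leg 3: γ = 43.85; Δt_3 = 43.85 × 37.6 = 1649 ms.
Total: 20.06 + 32.68 + 1649 ms.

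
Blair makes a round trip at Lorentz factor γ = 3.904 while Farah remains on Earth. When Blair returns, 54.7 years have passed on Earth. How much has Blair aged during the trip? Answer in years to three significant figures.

γ = 3.904
Blair's clock measures proper time along the trip: τ = Δt/γ = 54.7/3.904 years.

τ = 14.0 years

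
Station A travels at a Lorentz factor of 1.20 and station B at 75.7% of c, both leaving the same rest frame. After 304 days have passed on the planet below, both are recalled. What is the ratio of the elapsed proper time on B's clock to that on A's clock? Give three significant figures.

A: γ = 1.20. B: β = 0.757; γ = 1/√(1 − 0.757²) = 1/√0.4270 = 1.530.
τ_A/τ_B = γ_B/γ_A = 1.530/1.200 = 1.275, so τ_B/τ_A = 0.7841.

τ_B/τ_A = 0.784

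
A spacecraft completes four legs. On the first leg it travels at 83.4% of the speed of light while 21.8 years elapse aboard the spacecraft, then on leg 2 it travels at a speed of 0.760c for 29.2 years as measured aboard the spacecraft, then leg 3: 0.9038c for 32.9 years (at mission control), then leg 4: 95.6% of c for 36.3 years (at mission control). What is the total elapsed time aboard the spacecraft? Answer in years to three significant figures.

Leg 1: 21.8 years is already measured aboard the spacecraft.
Leg 2: 29.2 years is already measured aboard the spacecraft.
Leg 3: γ = 1/√(1 − 0.9038²) = 1/√0.1831 = 2.337; τ_3 = 32.9/2.337 = 14.08 years.
Leg 4: β = 0.956; γ = 1/√(1 − 0.956²) = 1/√0.08606 = 3.409; τ_4 = 36.3/3.409 = 10.65 years.
Total: 21.80 + 29.20 + 14.08 + 10.65 years.

τ = 75.7 years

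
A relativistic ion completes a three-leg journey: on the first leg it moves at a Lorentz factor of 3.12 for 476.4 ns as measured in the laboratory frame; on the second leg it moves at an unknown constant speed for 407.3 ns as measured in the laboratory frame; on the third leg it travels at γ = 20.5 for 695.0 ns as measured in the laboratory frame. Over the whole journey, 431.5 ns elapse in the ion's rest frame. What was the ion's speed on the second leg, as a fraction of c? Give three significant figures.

β = 0.799

Leg 1: γ = 3.12; τ_1 = 476.4/3.120 = 152.7 ns.
Leg 2: speed unknown; τ_2 = 407.3/γ_2.
Leg 3: γ = 20.5; τ_3 = 695.0/20.50 = 33.90 ns.
Total proper time: 152.7 + τ_2 + 33.90 = 431.5, so τ_2 = 431.5 − 186.6 = 244.9 ns.
γ_2 = 407.3/244.9 = 1.663; β = √(1 − 1/γ²) = √0.6385.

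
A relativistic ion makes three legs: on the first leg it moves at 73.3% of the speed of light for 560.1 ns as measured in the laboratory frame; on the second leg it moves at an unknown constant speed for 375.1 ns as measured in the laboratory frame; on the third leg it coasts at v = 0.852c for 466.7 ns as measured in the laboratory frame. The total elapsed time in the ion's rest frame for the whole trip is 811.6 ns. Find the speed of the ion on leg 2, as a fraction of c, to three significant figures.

β = 0.868

Leg 1: β = 0.733; γ = 1/√(1 − 0.733²) = 1/√0.4627 = 1.470; τ_1 = 560.1/1.470 = 381.0 ns.
Leg 2: speed unknown; τ_2 = 375.1/γ_2.
Leg 3: γ = 1/√(1 − 0.852²) = 1/√0.2741 = 1.910; τ_3 = 466.7/1.910 = 244.3 ns.
Total proper time: 381.0 + τ_2 + 244.3 = 811.6, so τ_2 = 811.6 − 625.3 = 186.3 ns.
γ_2 = 375.1/186.3 = 2.014; β = √(1 − 1/γ²) = √0.7534.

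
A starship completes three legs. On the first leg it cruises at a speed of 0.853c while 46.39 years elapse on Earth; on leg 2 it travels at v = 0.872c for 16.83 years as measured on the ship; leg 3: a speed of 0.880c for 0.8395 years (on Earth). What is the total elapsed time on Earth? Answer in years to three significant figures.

Leg 1: 46.39 years is already measured on Earth.
Leg 2: γ = 1/√(1 − 0.872²) = 1/√0.2396 = 2.043; Δt_2 = 2.043 × 16.83 = 34.38 years.
Leg 3: 0.8395 years is already measured on Earth.
Total: 46.39 + 34.38 + 0.8395 years.

Δt = 81.6 years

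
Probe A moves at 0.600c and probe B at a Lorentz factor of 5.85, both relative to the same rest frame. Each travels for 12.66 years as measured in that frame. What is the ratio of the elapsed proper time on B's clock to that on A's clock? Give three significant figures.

A: γ = 1/√(1 − 0.600²) = 5/4 = 1.250. B: γ = 5.85.
τ_A/τ_B = γ_B/γ_A = 5.850/1.250 = 4.680, so τ_B/τ_A = 0.2137.

τ_B/τ_A = 0.214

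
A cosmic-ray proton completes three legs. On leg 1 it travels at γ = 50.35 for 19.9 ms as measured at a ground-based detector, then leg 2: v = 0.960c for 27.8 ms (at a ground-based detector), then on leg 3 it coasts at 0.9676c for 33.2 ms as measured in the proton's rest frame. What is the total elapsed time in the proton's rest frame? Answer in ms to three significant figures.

Leg 1: γ = 50.35; τ_1 = 19.9/50.35 = 0.3952 ms.
Leg 2: γ = 1/√(1 − 0.960²) = 1/√0.07840 = 3.571; τ_2 = 27.8/3.571 = 7.784 ms.
Leg 3: 33.2 ms is already measured in the proton's rest frame.
Total: 0.3952 + 7.784 + 33.20 ms.

τ = 41.4 ms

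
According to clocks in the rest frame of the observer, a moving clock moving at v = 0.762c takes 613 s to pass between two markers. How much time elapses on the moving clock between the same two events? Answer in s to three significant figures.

γ = 1/√(1 − 0.762²) = 1/√0.4194 = 1.544
The interval measured in the rest frame of the observer is the dilated one; the clock on the moving clock measures the proper time τ = Δt/γ = 613/1.544 s.

τ = 397 s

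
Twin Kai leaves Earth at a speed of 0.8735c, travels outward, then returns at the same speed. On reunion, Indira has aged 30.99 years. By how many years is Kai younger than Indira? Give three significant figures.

Δt − τ = 15.9 years

γ = 1/√(1 − 0.8735²) = 1/√0.2370 = 2.054
Kai's elapsed proper time: τ = 30.99/2.054 = 15.09 years.
Age gap = Δt − τ = 30.99 − 15.09 years.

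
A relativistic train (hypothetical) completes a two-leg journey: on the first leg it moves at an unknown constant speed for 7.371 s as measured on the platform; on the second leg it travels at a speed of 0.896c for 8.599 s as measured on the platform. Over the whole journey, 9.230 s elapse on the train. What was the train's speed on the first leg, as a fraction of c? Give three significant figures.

β = 0.679

Leg 1: speed unknown; τ_1 = 7.371/γ_1.
Leg 2: γ = 1/√(1 − 0.896²) = 1/√0.1972 = 2.252; τ_2 = 8.599/2.252 = 3.818 s.
Total proper time: τ_1 + 3.818 = 9.230, so τ_1 = 9.230 − 3.818 = 5.412 s.
γ_1 = 7.371/5.412 = 1.362; β = √(1 − 1/γ²) = √0.4610.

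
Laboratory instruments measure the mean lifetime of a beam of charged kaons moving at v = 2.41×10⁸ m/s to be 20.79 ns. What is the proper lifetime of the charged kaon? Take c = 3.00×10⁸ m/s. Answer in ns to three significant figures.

τ₀ = 12.4 ns

β = 2.41×10⁸/3.00×10⁸ = 0.8033; γ = 1/√(1 − 0.8033²) = 1.679
The lab-frame lifetime is the dilated interval; the proper lifetime is τ₀ = Δt/γ = 20.79/1.679 ns.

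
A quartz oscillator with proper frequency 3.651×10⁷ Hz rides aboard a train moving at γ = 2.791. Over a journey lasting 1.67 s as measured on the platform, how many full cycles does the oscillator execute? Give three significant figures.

γ = 2.791
The oscillator's own cycle count is N = f × τ where τ is the proper time on the train. τ = Δt/γ = 1.67/2.791 = 0.5984 s = 5.984×10⁻¹ s.
N = 3.651×10⁷ × 5.984×10⁻¹ = 2.185×10⁷.

N = 2.18×10⁷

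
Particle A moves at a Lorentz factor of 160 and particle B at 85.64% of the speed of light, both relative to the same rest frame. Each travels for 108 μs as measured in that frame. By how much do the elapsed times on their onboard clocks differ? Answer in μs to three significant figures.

|τ_A − τ_B| = 55.1 μs

A: γ = 160; τ_A = 108/160.0 = 0.6750 μs.
B: β = 0.8564; γ = 1/√(1 − 0.8564²) = 1/√0.2666 = 1.937; τ_B = 108/1.937 = 55.76 μs.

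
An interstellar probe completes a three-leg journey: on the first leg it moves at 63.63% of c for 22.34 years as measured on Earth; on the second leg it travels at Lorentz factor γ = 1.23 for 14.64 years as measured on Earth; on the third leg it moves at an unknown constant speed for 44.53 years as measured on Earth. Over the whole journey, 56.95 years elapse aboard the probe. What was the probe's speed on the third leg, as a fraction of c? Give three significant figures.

β = 0.781

Leg 1: β = 0.6363; γ = 1/√(1 − 0.6363²) = 1/√0.5951 = 1.296; τ_1 = 22.34/1.296 = 17.23 years.
Leg 2: γ = 1.23; τ_2 = 14.64/1.230 = 11.90 years.
Leg 3: speed unknown; τ_3 = 44.53/γ_3.
Total proper time: 17.23 + 11.90 + τ_3 = 56.95, so τ_3 = 56.95 − 29.14 = 27.81 years.
γ_3 = 44.53/27.81 = 1.601; β = √(1 − 1/γ²) = √0.6099.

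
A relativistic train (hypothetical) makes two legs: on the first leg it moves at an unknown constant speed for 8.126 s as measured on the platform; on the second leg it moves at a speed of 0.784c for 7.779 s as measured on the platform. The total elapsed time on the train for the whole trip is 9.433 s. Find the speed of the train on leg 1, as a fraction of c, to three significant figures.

Leg 1: speed unknown; τ_1 = 8.126/γ_1.
Leg 2: γ = 1/√(1 − 0.784²) = 1/√0.3853 = 1.611; τ_2 = 7.779/1.611 = 4.829 s.
Total proper time: τ_1 + 4.829 = 9.433, so τ_1 = 9.433 − 4.829 = 4.604 s.
γ_1 = 8.126/4.604 = 1.765; β = √(1 − 1/γ²) = √0.6790.

β = 0.824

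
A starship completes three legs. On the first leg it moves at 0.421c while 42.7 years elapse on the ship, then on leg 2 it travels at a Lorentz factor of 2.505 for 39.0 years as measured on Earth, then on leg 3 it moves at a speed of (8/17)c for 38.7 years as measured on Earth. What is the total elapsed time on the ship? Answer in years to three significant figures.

τ = 92.4 years

Leg 1: 42.7 years is already measured on the ship.
Leg 2: γ = 2.505; τ_2 = 39.0/2.505 = 15.57 years.
Leg 3: γ = 1/√(1 − (8/17)²) = 17/15 ≈ 1.133; τ_3 = 38.7/1.133 = 34.15 years.
Total: 42.70 + 15.57 + 34.15 years.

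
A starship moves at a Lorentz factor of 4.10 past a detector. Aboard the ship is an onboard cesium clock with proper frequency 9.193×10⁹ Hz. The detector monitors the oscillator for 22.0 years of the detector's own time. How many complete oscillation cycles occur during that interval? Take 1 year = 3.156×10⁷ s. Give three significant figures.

γ = 4.10
During 22.0 years of lab time, the oscillator's proper time advances by τ = Δt/γ = 22.0/4.100 = 5.366 years = 1.693×10⁸ s.
N = f × τ = 9.193×10⁹ × 1.693×10⁸ = 1.557×10¹⁸.

N = 1.56×10¹⁸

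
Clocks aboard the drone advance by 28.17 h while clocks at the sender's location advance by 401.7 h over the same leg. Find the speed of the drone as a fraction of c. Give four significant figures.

v = 0.9975c

The proper time is measured aboard the drone (both events occur at the drone's location); Δt is measured at the sender's location. γ = Δt/τ = 401.7/28.17 = 14.26.
β = √(1 − 1/γ²) = √(1 − 0.004918) = √0.9951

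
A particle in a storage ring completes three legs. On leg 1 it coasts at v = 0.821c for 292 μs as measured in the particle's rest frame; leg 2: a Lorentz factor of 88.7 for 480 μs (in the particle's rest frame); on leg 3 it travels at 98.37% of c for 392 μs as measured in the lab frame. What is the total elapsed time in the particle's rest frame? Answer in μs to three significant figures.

τ = 842 μs

Leg 1: 292 μs is already measured in the particle's rest frame.
Leg 2: 480 μs is already measured in the particle's rest frame.
Leg 3: β = 0.9837; γ = 1/√(1 − 0.9837²) = 1/√0.03233 = 5.561; τ_3 = 392/5.561 = 70.49 μs.
Total: 292.0 + 480.0 + 70.49 μs.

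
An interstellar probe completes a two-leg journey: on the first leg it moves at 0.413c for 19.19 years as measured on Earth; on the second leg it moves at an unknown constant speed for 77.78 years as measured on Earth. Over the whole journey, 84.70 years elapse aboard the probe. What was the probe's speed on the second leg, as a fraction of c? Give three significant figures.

Leg 1: γ = 1/√(1 − 0.413²) = 1/√0.8294 = 1.098; τ_1 = 19.19/1.098 = 17.48 years.
Leg 2: speed unknown; τ_2 = 77.78/γ_2.
Total proper time: 17.48 + τ_2 = 84.70, so τ_2 = 84.70 − 17.48 = 67.22 years.
γ_2 = 77.78/67.22 = 1.157; β = √(1 − 1/γ²) = √0.2530.

β = 0.503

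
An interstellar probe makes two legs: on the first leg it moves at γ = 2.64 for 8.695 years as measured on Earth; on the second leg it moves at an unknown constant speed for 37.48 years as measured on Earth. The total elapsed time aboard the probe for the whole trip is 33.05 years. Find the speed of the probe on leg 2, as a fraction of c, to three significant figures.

β = 0.608

Leg 1: γ = 2.64; τ_1 = 8.695/2.640 = 3.294 years.
Leg 2: speed unknown; τ_2 = 37.48/γ_2.
Total proper time: 3.294 + τ_2 = 33.05, so τ_2 = 33.05 − 3.294 = 29.76 years.
γ_2 = 37.48/29.76 = 1.260; β = √(1 − 1/γ²) = √0.3697.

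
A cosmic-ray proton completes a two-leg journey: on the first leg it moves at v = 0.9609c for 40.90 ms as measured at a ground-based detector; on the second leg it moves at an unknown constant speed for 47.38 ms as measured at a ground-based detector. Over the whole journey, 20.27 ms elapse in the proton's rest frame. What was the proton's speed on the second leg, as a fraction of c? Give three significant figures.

β = 0.982

Leg 1: γ = 1/√(1 − 0.9609²) = 1/√0.07667 = 3.611; τ_1 = 40.90/3.611 = 11.33 ms.
Leg 2: speed unknown; τ_2 = 47.38/γ_2.
Total proper time: 11.33 + τ_2 = 20.27, so τ_2 = 20.27 − 11.33 = 8.945 ms.
γ_2 = 47.38/8.945 = 5.297; β = √(1 − 1/γ²) = √0.9644.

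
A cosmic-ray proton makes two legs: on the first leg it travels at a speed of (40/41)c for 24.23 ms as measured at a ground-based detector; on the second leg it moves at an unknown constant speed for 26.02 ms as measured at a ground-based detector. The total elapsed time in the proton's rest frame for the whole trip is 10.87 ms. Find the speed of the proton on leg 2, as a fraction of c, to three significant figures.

Leg 1: γ = 1/√(1 − (40/41)²) = 41/9 ≈ 4.556; τ_1 = 24.23/4.556 = 5.319 ms.
Leg 2: speed unknown; τ_2 = 26.02/γ_2.
Total proper time: 5.319 + τ_2 = 10.87, so τ_2 = 10.87 − 5.319 = 5.551 ms.
γ_2 = 26.02/5.551 = 4.687; β = √(1 − 1/γ²) = √0.9545.

β = 0.977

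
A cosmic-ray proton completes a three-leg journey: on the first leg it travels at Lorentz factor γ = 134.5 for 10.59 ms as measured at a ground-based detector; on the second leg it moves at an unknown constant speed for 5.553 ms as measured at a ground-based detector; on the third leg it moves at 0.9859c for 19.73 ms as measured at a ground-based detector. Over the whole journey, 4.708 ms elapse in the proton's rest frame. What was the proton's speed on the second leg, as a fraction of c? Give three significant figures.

Leg 1: γ = 134.5; τ_1 = 10.59/134.5 = 0.07874 ms.
Leg 2: speed unknown; τ_2 = 5.553/γ_2.
Leg 3: γ = 1/√(1 − 0.9859²) = 1/√0.02800 = 5.976; τ_3 = 19.73/5.976 = 3.302 ms.
Total proper time: 0.07874 + τ_2 + 3.302 = 4.708, so τ_2 = 4.708 − 3.380 = 1.328 ms.
γ_2 = 5.553/1.328 = 4.182; β = √(1 − 1/γ²) = √0.9428.

β = 0.971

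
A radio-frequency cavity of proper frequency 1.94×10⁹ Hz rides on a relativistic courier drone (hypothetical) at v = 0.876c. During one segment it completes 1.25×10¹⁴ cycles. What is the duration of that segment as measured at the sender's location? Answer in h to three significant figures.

Δt = 37.1 h

γ = 1/√(1 − 0.876²) = 1/√0.2326 = 2.073
Proper time for N cycles: τ = N/f = 1.25×10¹⁴/(1.94×10⁹) = 6.443×10⁴ s = 17.90 h.
Lab-frame duration Δt = γτ = 2.073 × 17.90 = 37.11 h.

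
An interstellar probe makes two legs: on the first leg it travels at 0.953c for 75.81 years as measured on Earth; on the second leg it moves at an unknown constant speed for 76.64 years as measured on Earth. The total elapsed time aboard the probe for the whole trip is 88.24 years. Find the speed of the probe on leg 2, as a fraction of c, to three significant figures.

Leg 1: γ = 1/√(1 − 0.953²) = 1/√0.09179 = 3.301; τ_1 = 75.81/3.301 = 22.97 years.
Leg 2: speed unknown; τ_2 = 76.64/γ_2.
Total proper time: 22.97 + τ_2 = 88.24, so τ_2 = 88.24 − 22.97 = 65.27 years.
γ_2 = 76.64/65.27 = 1.174; β = √(1 − 1/γ²) = √0.2747.

β = 0.524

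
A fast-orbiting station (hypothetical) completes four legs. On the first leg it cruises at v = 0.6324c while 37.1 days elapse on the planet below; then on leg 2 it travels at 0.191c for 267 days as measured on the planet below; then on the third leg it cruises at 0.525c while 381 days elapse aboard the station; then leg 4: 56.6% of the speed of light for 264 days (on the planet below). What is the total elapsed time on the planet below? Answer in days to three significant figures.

Leg 1: 37.1 days is already measured on the planet below.
Leg 2: 267 days is already measured on the planet below.
Leg 3: γ = 1/√(1 − 0.525²) = 1/√0.7244 = 1.175; Δt_3 = 1.175 × 381 = 447.7 days.
Leg 4: 264 days is already measured on the planet below.
Total: 37.10 + 267.0 + 447.7 + 264.0 days.

Δt = 1020 days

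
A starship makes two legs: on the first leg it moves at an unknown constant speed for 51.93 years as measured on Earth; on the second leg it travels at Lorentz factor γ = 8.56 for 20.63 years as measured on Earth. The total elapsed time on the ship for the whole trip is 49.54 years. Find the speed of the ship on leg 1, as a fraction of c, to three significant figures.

Leg 1: speed unknown; τ_1 = 51.93/γ_1.
Leg 2: γ = 8.56; τ_2 = 20.63/8.560 = 2.410 years.
Total proper time: τ_1 + 2.410 = 49.54, so τ_1 = 49.54 − 2.410 = 47.13 years.
γ_1 = 51.93/47.13 = 1.102; β = √(1 − 1/γ²) = √0.1763.

β = 0.420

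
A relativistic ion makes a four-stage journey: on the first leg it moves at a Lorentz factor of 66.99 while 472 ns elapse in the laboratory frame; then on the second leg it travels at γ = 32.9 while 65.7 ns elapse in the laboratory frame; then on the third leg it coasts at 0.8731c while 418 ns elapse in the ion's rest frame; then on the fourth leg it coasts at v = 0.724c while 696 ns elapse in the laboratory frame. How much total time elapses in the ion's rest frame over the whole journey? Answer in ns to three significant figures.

Leg 1: γ = 66.99; τ_1 = 472/66.99 = 7.046 ns.
Leg 2: γ = 32.9; τ_2 = 65.7/32.90 = 1.997 ns.
Leg 3: 418 ns is already measured in the ion's rest frame.
Leg 4: γ = 1/√(1 − 0.724²) = 1/√0.4758 = 1.450; τ_4 = 696/1.450 = 480.1 ns.
Total: 7.046 + 1.997 + 418.0 + 480.1 ns.

τ = 907 ns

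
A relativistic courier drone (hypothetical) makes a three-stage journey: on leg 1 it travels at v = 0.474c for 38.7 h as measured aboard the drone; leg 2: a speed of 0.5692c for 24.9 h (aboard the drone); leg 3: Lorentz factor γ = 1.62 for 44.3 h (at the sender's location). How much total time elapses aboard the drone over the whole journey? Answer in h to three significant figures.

τ = 90.9 h

Leg 1: 38.7 h is already measured aboard the drone.
Leg 2: 24.9 h is already measured aboard the drone.
Leg 3: γ = 1.62; τ_3 = 44.3/1.620 = 27.35 h.
Total: 38.70 + 24.90 + 27.35 h.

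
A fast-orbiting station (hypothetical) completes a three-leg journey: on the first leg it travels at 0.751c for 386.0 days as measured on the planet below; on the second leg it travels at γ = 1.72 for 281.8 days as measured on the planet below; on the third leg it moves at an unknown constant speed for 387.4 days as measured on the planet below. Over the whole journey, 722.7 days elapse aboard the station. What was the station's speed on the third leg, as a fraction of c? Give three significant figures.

Leg 1: γ = 1/√(1 − 0.751²) = 1/√0.4360 = 1.514; τ_1 = 386.0/1.514 = 254.9 days.
Leg 2: γ = 1.72; τ_2 = 281.8/1.720 = 163.8 days.
Leg 3: speed unknown; τ_3 = 387.4/γ_3.
Total proper time: 254.9 + 163.8 + τ_3 = 722.7, so τ_3 = 722.7 − 418.7 = 304.0 days.
γ_3 = 387.4/304.0 = 1.274; β = √(1 − 1/γ²) = √0.3843.

β = 0.620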